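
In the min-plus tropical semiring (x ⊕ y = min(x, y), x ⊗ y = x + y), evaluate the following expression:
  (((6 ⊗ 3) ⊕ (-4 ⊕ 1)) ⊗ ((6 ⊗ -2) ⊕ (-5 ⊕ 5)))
(((6 ⊗ 3) ⊕ (-4 ⊕ 1)) ⊗ ((6 ⊗ -2) ⊕ (-5 ⊕ 5))) = -9

Expand innermost to outermost. Recall ⊕ takes the minimum of its arguments and ⊗ takes their sum. Working out the expression (((6 ⊗ 3) ⊕ (-4 ⊕ 1)) ⊗ ((6 ⊗ -2) ⊕ (-5 ⊕ 5))) gives -9.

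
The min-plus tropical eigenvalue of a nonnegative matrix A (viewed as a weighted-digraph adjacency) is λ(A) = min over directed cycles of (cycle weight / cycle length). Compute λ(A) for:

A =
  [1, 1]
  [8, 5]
λ(A) = 1

Enumerate directed cycles and compute their means (weight / length). Sample:
  cycle 0 → 0: weight = 1, length = 1, mean = 1/1 ≈ 1.000
  cycle 1 → 1: weight = 5, length = 1, mean = 5/1 ≈ 5.000
  cycle 0 → 1 → 0: weight = 9, length = 2, mean = 9/2 ≈ 4.500
  cycle 1 → 0 → 1: weight = 9, length = 2, mean = 9/2 ≈ 4.500
Minimum mean = 1.000, attained e.g. along the cycle 0 → 0 with weight 1 and length 1. So λ(A) = 1/1 = 1.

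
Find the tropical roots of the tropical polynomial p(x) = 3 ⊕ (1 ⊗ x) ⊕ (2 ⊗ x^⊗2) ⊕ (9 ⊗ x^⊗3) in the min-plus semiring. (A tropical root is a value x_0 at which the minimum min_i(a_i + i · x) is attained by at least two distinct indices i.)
Roots: {-7, -1, 2}

Each tropical root is a break point of the lower envelope of the lines y = a_i + i · x (there are 4 lines, with slopes 0, 1, ..., 3). Only the lines that attain the minimum somewhere contribute to roots; other lines are dominated. Here the surviving (envelope) indices are i = 3, i = 2, i = 1, i = 0.
Intersections between consecutive envelope lines give the roots: for adjacent envelope indices i < j the intersection is x = (a_i − a_j) / (j − i). Reading off the sorted break points: {-7, -1, 2}.
Verification: at each break x_0, at least two indices attain the minimum of min_i(a_i + i · x_0).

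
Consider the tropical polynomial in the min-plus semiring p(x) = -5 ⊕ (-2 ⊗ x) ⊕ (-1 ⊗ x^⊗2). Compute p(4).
p(4) = -5

A tropical monomial a ⊗ x^⊗i evaluates to a + i · x. Evaluating each term at x = 4:
  Term 0 contributes -5 + 0 · 4 = -5
  Term 1 contributes -2 + 1 · 4 = 2
  Term 2 contributes -1 + 2 · 4 = 7
p(4) = ⊕ of these = min[-5, 2, 7] = -5.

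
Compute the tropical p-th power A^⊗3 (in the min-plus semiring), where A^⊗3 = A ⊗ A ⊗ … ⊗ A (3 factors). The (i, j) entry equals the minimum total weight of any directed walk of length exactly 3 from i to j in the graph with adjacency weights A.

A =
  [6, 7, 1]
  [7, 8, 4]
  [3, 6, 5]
A^⊗3 =
  [9, 11, 5]
  [11, 14, 8]
  [7, 10, 9]

Each entry (A^⊗3)_ij equals the minimum over all length-3 walks i = v_0 → v_1 → … → v_3 = j of Σ_t A[v_t][v_{t+1}]. For example, for (i, j) = (0, 2) we minimise over 9 possible intermediate vertex sequences; the minimum is 5, attained along the walk 0 → 2 → 0 → 2.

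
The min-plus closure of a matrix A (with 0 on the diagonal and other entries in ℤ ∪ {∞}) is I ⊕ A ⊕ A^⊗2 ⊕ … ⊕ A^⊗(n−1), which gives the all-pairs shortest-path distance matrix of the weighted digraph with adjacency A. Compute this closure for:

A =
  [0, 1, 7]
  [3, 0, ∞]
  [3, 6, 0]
Closure =
  [0, 1, 7]
  [3, 0, 10]
  [3, 4, 0]

This is the Floyd-Warshall all-pairs shortest-path computation. For each intermediate vertex k = 0, 1, …, 2, update dist[i][j] ← min(dist[i][j], dist[i][k] + dist[k][j]). The final matrix gives, for each (i, j), the minimum total weight of any directed path from i to j (possibly empty when i = j).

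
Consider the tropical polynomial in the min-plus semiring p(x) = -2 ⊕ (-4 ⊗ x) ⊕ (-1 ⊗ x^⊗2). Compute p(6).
p(6) = -2

A tropical monomial a ⊗ x^⊗i evaluates to a + i · x. Evaluating each term at x = 6:
  Term 0 contributes -2 + 0 · 6 = -2
  Term 1 contributes -4 + 1 · 6 = 2
  Term 2 contributes -1 + 2 · 6 = 11
p(6) = ⊕ of these = min[-2, 2, 11] = -2.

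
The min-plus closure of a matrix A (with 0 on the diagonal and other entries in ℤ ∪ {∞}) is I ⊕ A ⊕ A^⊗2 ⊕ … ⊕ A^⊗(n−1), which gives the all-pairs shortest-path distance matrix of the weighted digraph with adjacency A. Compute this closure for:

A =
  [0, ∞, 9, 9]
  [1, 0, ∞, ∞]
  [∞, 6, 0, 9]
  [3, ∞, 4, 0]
Closure =
  [0, 15, 9, 9]
  [1, 0, 10, 10]
  [7, 6, 0, 9]
  [3, 10, 4, 0]

This is the Floyd-Warshall all-pairs shortest-path computation. For each intermediate vertex k = 0, 1, …, 3, update dist[i][j] ← min(dist[i][j], dist[i][k] + dist[k][j]). The final matrix gives, for each (i, j), the minimum total weight of any directed path from i to j (possibly empty when i = j).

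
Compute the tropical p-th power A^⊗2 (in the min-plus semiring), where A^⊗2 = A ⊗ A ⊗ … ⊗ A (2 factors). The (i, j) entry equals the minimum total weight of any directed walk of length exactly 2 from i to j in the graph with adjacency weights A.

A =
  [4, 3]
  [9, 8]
A^⊗2 =
  [8, 7]
  [13, 12]

Each entry (A^⊗2)_ij equals the minimum over all length-2 walks i = v_0 → v_1 → … → v_2 = j of Σ_t A[v_t][v_{t+1}]. For example, for (i, j) = (0, 1) we minimise over 2 possible intermediate vertex sequences; the minimum is 7, attained along the walk 0 → 0 → 1.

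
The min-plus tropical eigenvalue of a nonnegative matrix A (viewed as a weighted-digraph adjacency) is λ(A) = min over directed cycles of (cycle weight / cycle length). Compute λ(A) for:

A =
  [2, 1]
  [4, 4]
λ(A) = 2

Enumerate directed cycles and compute their means (weight / length). Sample:
  cycle 0 → 0: weight = 2, length = 1, mean = 2/1 ≈ 2.000
  cycle 1 → 1: weight = 4, length = 1, mean = 4/1 ≈ 4.000
  cycle 0 → 1 → 0: weight = 5, length = 2, mean = 5/2 ≈ 2.500
  cycle 1 → 0 → 1: weight = 5, length = 2, mean = 5/2 ≈ 2.500
Minimum mean = 2.000, attained e.g. along the cycle 0 → 0 with weight 2 and length 1. So λ(A) = 2/1 = 2.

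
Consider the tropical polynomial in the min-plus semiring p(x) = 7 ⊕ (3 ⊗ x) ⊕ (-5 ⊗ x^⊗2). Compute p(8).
p(8) = 7

A tropical monomial a ⊗ x^⊗i evaluates to a + i · x. Evaluating each term at x = 8:
  Term 0 contributes 7 + 0 · 8 = 7
  Term 1 contributes 3 + 1 · 8 = 11
  Term 2 contributes -5 + 2 · 8 = 11
p(8) = ⊕ of these = min[7, 11, 11] = 7.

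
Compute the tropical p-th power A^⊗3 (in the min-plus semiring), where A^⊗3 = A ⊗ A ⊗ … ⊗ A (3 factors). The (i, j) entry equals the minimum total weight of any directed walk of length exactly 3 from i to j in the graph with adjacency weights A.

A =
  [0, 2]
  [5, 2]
A^⊗3 =
  [0, 2]
  [5, 6]

Each entry (A^⊗3)_ij equals the minimum over all length-3 walks i = v_0 → v_1 → … → v_3 = j of Σ_t A[v_t][v_{t+1}]. For example, for (i, j) = (0, 1) we minimise over 4 possible intermediate vertex sequences; the minimum is 2, attained along the walk 0 → 0 → 0 → 1.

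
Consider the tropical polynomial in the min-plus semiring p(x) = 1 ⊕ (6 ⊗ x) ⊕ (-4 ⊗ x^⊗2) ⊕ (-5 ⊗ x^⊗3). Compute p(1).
p(1) = -2

A tropical monomial a ⊗ x^⊗i evaluates to a + i · x. Evaluating each term at x = 1:
  Term 0 contributes 1 + 0 · 1 = 1
  Term 1 contributes 6 + 1 · 1 = 7
  Term 2 contributes -4 + 2 · 1 = -2
  Term 3 contributes -5 + 3 · 1 = -2
p(1) = ⊕ of these = min[1, 7, -2, -2] = -2.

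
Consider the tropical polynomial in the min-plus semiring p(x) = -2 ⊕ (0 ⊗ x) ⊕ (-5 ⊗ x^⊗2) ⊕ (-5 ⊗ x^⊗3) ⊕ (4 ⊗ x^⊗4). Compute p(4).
p(4) = -2

A tropical monomial a ⊗ x^⊗i evaluates to a + i · x. Evaluating each term at x = 4:
  Term 0 contributes -2 + 0 · 4 = -2
  Term 1 contributes 0 + 1 · 4 = 4
  Term 2 contributes -5 + 2 · 4 = 3
  Term 3 contributes -5 + 3 · 4 = 7
  Term 4 contributes 4 + 4 · 4 = 20
p(4) = ⊕ of these = min[-2, 4, 3, 7, 20] = -2.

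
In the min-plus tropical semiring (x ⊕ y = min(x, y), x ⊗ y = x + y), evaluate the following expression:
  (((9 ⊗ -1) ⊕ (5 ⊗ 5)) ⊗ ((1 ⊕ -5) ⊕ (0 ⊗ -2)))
(((9 ⊗ -1) ⊕ (5 ⊗ 5)) ⊗ ((1 ⊕ -5) ⊕ (0 ⊗ -2))) = 3

Expand innermost to outermost. Recall ⊕ takes the minimum of its arguments and ⊗ takes their sum. Working out the expression (((9 ⊗ -1) ⊕ (5 ⊗ 5)) ⊗ ((1 ⊕ -5) ⊕ (0 ⊗ -2))) gives 3.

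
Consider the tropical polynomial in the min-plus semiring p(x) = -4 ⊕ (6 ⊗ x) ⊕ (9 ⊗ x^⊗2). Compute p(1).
p(1) = -4

A tropical monomial a ⊗ x^⊗i evaluates to a + i · x. Evaluating each term at x = 1:
  Term 0 contributes -4 + 0 · 1 = -4
  Term 1 contributes 6 + 1 · 1 = 7
  Term 2 contributes 9 + 2 · 1 = 11
p(1) = ⊕ of these = min[-4, 7, 11] = -4.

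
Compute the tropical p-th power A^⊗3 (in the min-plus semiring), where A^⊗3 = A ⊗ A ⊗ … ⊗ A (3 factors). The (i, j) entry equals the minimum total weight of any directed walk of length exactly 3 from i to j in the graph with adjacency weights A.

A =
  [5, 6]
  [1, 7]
A^⊗3 =
  [12, 13]
  [8, 12]

Each entry (A^⊗3)_ij equals the minimum over all length-3 walks i = v_0 → v_1 → … → v_3 = j of Σ_t A[v_t][v_{t+1}]. For example, for (i, j) = (0, 1) we minimise over 4 possible intermediate vertex sequences; the minimum is 13, attained along the walk 0 → 1 → 0 → 1.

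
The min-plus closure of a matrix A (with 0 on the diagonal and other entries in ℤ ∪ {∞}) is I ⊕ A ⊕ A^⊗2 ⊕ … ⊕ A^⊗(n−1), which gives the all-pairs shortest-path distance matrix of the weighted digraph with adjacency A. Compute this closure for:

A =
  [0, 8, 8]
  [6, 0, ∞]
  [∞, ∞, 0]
Closure =
  [0, 8, 8]
  [6, 0, 14]
  [∞, ∞, 0]

This is the Floyd-Warshall all-pairs shortest-path computation. For each intermediate vertex k = 0, 1, …, 2, update dist[i][j] ← min(dist[i][j], dist[i][k] + dist[k][j]). The final matrix gives, for each (i, j), the minimum total weight of any directed path from i to j (possibly empty when i = j).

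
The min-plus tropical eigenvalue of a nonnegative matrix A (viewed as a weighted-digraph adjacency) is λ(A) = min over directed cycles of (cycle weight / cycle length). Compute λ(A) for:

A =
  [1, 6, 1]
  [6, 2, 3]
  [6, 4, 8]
λ(A) = 1

Enumerate directed cycles and compute their means (weight / length). Sample:
  cycle 0 → 0: weight = 1, length = 1, mean = 1/1 ≈ 1.000
  cycle 1 → 1: weight = 2, length = 1, mean = 2/1 ≈ 2.000
  cycle 2 → 2: weight = 8, length = 1, mean = 8/1 ≈ 8.000
  cycle 0 → 1 → 0: weight = 12, length = 2, mean = 12/2 ≈ 6.000
  cycle 0 → 2 → 0: weight = 7, length = 2, mean = 7/2 ≈ 3.500
  cycle 1 → 0 → 1: weight = 12, length = 2, mean = 12/2 ≈ 6.000
Minimum mean = 1.000, attained e.g. along the cycle 0 → 0 with weight 1 and length 1. So λ(A) = 1/1 = 1.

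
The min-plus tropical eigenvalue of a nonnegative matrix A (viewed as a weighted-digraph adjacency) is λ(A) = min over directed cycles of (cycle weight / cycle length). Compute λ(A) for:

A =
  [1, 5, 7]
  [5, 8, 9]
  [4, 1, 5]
λ(A) = 1

Enumerate directed cycles and compute their means (weight / length). Sample:
  cycle 0 → 0: weight = 1, length = 1, mean = 1/1 ≈ 1.000
  cycle 1 → 1: weight = 8, length = 1, mean = 8/1 ≈ 8.000
  cycle 2 → 2: weight = 5, length = 1, mean = 5/1 ≈ 5.000
  cycle 0 → 1 → 0: weight = 10, length = 2, mean = 10/2 ≈ 5.000
  cycle 0 → 2 → 0: weight = 11, length = 2, mean = 11/2 ≈ 5.500
  cycle 1 → 0 → 1: weight = 10, length = 2, mean = 10/2 ≈ 5.000
Minimum mean = 1.000, attained e.g. along the cycle 0 → 0 with weight 1 and length 1. So λ(A) = 1/1 = 1.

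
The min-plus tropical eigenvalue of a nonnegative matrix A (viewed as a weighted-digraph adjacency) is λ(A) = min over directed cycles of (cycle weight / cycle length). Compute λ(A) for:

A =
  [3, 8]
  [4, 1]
λ(A) = 1

Enumerate directed cycles and compute their means (weight / length). Sample:
  cycle 0 → 0: weight = 3, length = 1, mean = 3/1 ≈ 3.000
  cycle 1 → 1: weight = 1, length = 1, mean = 1/1 ≈ 1.000
  cycle 0 → 1 → 0: weight = 12, length = 2, mean = 12/2 ≈ 6.000
  cycle 1 → 0 → 1: weight = 12, length = 2, mean = 12/2 ≈ 6.000
Minimum mean = 1.000, attained e.g. along the cycle 1 → 1 with weight 1 and length 1. So λ(A) = 1/1 = 1.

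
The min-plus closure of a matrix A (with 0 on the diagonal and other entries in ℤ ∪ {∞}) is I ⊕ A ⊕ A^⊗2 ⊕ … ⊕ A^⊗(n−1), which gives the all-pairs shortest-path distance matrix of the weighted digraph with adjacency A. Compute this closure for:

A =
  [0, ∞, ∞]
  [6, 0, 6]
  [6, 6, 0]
Closure =
  [0, ∞, ∞]
  [6, 0, 6]
  [6, 6, 0]

This is the Floyd-Warshall all-pairs shortest-path computation. For each intermediate vertex k = 0, 1, …, 2, update dist[i][j] ← min(dist[i][j], dist[i][k] + dist[k][j]). The final matrix gives, for each (i, j), the minimum total weight of any directed path from i to j (possibly empty when i = j).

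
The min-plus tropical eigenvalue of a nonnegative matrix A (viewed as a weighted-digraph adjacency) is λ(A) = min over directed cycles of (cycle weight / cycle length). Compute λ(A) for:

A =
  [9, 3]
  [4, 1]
λ(A) = 1

Enumerate directed cycles and compute their means (weight / length). Sample:
  cycle 0 → 0: weight = 9, length = 1, mean = 9/1 ≈ 9.000
  cycle 1 → 1: weight = 1, length = 1, mean = 1/1 ≈ 1.000
  cycle 0 → 1 → 0: weight = 7, length = 2, mean = 7/2 ≈ 3.500
  cycle 1 → 0 → 1: weight = 7, length = 2, mean = 7/2 ≈ 3.500
Minimum mean = 1.000, attained e.g. along the cycle 1 → 1 with weight 1 and length 1. So λ(A) = 1/1 = 1.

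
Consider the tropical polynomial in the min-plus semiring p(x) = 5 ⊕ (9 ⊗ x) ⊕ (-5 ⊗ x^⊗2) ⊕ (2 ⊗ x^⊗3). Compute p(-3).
p(-3) = -11

A tropical monomial a ⊗ x^⊗i evaluates to a + i · x. Evaluating each term at x = -3:
  Term 0 contributes 5 + 0 · -3 = 5
  Term 1 contributes 9 + 1 · -3 = 6
  Term 2 contributes -5 + 2 · -3 = -11
  Term 3 contributes 2 + 3 · -3 = -7
p(-3) = ⊕ of these = min[5, 6, -11, -7] = -11.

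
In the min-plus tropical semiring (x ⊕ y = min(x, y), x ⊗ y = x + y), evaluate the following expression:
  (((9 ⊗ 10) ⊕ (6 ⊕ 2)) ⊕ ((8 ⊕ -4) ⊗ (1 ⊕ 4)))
(((9 ⊗ 10) ⊕ (6 ⊕ 2)) ⊕ ((8 ⊕ -4) ⊗ (1 ⊕ 4))) = -3

Expand innermost to outermost. Recall ⊕ takes the minimum of its arguments and ⊗ takes their sum. Working out the expression (((9 ⊗ 10) ⊕ (6 ⊕ 2)) ⊕ ((8 ⊕ -4) ⊗ (1 ⊕ 4))) gives -3.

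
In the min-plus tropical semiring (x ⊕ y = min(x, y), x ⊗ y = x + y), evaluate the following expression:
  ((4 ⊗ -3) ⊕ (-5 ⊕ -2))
((4 ⊗ -3) ⊕ (-5 ⊕ -2)) = -5

Expand innermost to outermost. Recall ⊕ takes the minimum of its arguments and ⊗ takes their sum. Working out the expression ((4 ⊗ -3) ⊕ (-5 ⊕ -2)) gives -5.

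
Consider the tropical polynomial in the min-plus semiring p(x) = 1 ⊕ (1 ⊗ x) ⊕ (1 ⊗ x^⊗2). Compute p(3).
p(3) = 1

A tropical monomial a ⊗ x^⊗i evaluates to a + i · x. Evaluating each term at x = 3:
  Term 0 contributes 1 + 0 · 3 = 1
  Term 1 contributes 1 + 1 · 3 = 4
  Term 2 contributes 1 + 2 · 3 = 7
p(3) = ⊕ of these = min[1, 4, 7] = 1.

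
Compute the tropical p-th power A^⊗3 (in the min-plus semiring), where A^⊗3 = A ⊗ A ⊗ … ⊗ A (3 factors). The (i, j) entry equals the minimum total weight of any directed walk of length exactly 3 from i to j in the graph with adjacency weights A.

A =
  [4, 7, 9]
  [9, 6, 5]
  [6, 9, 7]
A^⊗3 =
  [12, 15, 16]
  [15, 18, 17]
  [14, 17, 18]

Each entry (A^⊗3)_ij equals the minimum over all length-3 walks i = v_0 → v_1 → … → v_3 = j of Σ_t A[v_t][v_{t+1}]. For example, for (i, j) = (0, 2) we minimise over 9 possible intermediate vertex sequences; the minimum is 16, attained along the walk 0 → 0 → 1 → 2.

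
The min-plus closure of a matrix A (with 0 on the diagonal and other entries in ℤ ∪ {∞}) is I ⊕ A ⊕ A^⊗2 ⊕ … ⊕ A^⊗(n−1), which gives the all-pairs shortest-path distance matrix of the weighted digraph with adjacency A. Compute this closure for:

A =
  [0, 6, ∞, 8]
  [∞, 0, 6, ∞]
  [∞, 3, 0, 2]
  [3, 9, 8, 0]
Closure =
  [0, 6, 12, 8]
  [11, 0, 6, 8]
  [5, 3, 0, 2]
  [3, 9, 8, 0]

This is the Floyd-Warshall all-pairs shortest-path computation. For each intermediate vertex k = 0, 1, …, 3, update dist[i][j] ← min(dist[i][j], dist[i][k] + dist[k][j]). The final matrix gives, for each (i, j), the minimum total weight of any directed path from i to j (possibly empty when i = j).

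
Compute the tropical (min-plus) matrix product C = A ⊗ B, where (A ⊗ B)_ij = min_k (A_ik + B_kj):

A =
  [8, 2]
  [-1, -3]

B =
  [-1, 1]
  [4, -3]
A ⊗ B =
  [6, -1]
  [-2, -6]

Apply the min-plus product entry-by-entry:
  C[0][0] = min over k of (A[0][0] + B[0][0] = 8 + -1 = 7, A[0][1] + B[1][0] = 2 + 4 = 6) = 6 (attained at k = 1)
  C[0][1] = min over k of (A[0][0] + B[0][1] = 8 + 1 = 9, A[0][1] + B[1][1] = 2 + -3 = -1) = -1 (attained at k = 1)
  C[1][0] = min over k of (A[1][0] + B[0][0] = -1 + -1 = -2, A[1][1] + B[1][0] = -3 + 4 = 1) = -2 (attained at k = 0)
  C[1][1] = min over k of (A[1][0] + B[0][1] = -1 + 1 = 0, A[1][1] + B[1][1] = -3 + -3 = -6) = -6 (attained at k = 1)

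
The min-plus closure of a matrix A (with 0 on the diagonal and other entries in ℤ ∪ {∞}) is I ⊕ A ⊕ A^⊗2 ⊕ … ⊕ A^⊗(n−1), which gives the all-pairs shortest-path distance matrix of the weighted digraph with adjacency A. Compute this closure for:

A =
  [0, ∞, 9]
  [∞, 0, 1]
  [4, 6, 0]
Closure =
  [0, 15, 9]
  [5, 0, 1]
  [4, 6, 0]

This is the Floyd-Warshall all-pairs shortest-path computation. For each intermediate vertex k = 0, 1, …, 2, update dist[i][j] ← min(dist[i][j], dist[i][k] + dist[k][j]). The final matrix gives, for each (i, j), the minimum total weight of any directed path from i to j (possibly empty when i = j).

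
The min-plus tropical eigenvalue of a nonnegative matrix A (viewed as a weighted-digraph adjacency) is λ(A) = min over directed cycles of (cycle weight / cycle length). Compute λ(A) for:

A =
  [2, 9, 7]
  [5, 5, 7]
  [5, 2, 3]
λ(A) = 2

Enumerate directed cycles and compute their means (weight / length). Sample:
  cycle 0 → 0: weight = 2, length = 1, mean = 2/1 ≈ 2.000
  cycle 1 → 1: weight = 5, length = 1, mean = 5/1 ≈ 5.000
  cycle 2 → 2: weight = 3, length = 1, mean = 3/1 ≈ 3.000
  cycle 0 → 1 → 0: weight = 14, length = 2, mean = 14/2 ≈ 7.000
  cycle 0 → 2 → 0: weight = 12, length = 2, mean = 12/2 ≈ 6.000
  cycle 1 → 0 → 1: weight = 14, length = 2, mean = 14/2 ≈ 7.000
Minimum mean = 2.000, attained e.g. along the cycle 0 → 0 with weight 2 and length 1. So λ(A) = 2/1 = 2.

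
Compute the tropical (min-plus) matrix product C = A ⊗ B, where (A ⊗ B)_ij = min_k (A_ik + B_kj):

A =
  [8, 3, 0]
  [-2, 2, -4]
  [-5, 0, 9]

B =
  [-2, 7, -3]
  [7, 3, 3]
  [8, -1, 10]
A ⊗ B =
  [6, -1, 5]
  [-4, -5, -5]
  [-7, 2, -8]

Apply the min-plus product entry-by-entry:
  C[0][0] = min over k of (A[0][0] + B[0][0] = 8 + -2 = 6, A[0][1] + B[1][0] = 3 + 7 = 10, A[0][2] + B[2][0] = 0 + 8 = 8) = 6 (attained at k = 0)
  C[0][1] = min over k of (A[0][0] + B[0][1] = 8 + 7 = 15, A[0][1] + B[1][1] = 3 + 3 = 6, A[0][2] + B[2][1] = 0 + -1 = -1) = -1 (attained at k = 2)
  C[0][2] = min over k of (A[0][0] + B[0][2] = 8 + -3 = 5, A[0][1] + B[1][2] = 3 + 3 = 6, A[0][2] + B[2][2] = 0 + 10 = 10) = 5 (attained at k = 0)
  C[1][0] = min over k of (A[1][0] + B[0][0] = -2 + -2 = -4, A[1][1] + B[1][0] = 2 + 7 = 9, A[1][2] + B[2][0] = -4 + 8 = 4) = -4 (attained at k = 0)
  C[1][1] = min over k of (A[1][0] + B[0][1] = -2 + 7 = 5, A[1][1] + B[1][1] = 2 + 3 = 5, A[1][2] + B[2][1] = -4 + -1 = -5) = -5 (attained at k = 2)
  C[1][2] = min over k of (A[1][0] + B[0][2] = -2 + -3 = -5, A[1][1] + B[1][2] = 2 + 3 = 5, A[1][2] + B[2][2] = -4 + 10 = 6) = -5 (attained at k = 0)
  C[2][0] = min over k of (A[2][0] + B[0][0] = -5 + -2 = -7, A[2][1] + B[1][0] = 0 + 7 = 7, A[2][2] + B[2][0] = 9 + 8 = 17) = -7 (attained at k = 0)
  C[2][1] = min over k of (A[2][0] + B[0][1] = -5 + 7 = 2, A[2][1] + B[1][1] = 0 + 3 = 3, A[2][2] + B[2][1] = 9 + -1 = 8) = 2 (attained at k = 0)
  C[2][2] = min over k of (A[2][0] + B[0][2] = -5 + -3 = -8, A[2][1] + B[1][2] = 0 + 3 = 3, A[2][2] + B[2][2] = 9 + 10 = 19) = -8 (attained at k = 0)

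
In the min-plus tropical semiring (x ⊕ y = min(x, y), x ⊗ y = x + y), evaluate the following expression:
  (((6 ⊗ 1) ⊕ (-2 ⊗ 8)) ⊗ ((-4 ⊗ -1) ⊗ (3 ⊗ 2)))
(((6 ⊗ 1) ⊕ (-2 ⊗ 8)) ⊗ ((-4 ⊗ -1) ⊗ (3 ⊗ 2))) = 6

Expand innermost to outermost. Recall ⊕ takes the minimum of its arguments and ⊗ takes their sum. Working out the expression (((6 ⊗ 1) ⊕ (-2 ⊗ 8)) ⊗ ((-4 ⊗ -1) ⊗ (3 ⊗ 2))) gives 6.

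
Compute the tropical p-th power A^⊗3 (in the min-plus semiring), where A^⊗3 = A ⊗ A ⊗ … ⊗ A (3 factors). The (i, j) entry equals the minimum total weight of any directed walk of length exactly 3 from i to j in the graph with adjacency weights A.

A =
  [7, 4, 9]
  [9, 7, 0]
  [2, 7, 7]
A^⊗3 =
  [6, 11, 11]
  [9, 6, 7]
  [9, 13, 6]

Each entry (A^⊗3)_ij equals the minimum over all length-3 walks i = v_0 → v_1 → … → v_3 = j of Σ_t A[v_t][v_{t+1}]. For example, for (i, j) = (0, 2) we minimise over 9 possible intermediate vertex sequences; the minimum is 11, attained along the walk 0 → 0 → 1 → 2.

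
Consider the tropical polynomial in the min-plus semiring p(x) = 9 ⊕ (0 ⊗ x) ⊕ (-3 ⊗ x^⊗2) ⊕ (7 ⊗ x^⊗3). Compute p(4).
p(4) = 4

A tropical monomial a ⊗ x^⊗i evaluates to a + i · x. Evaluating each term at x = 4:
  Term 0 contributes 9 + 0 · 4 = 9
  Term 1 contributes 0 + 1 · 4 = 4
  Term 2 contributes -3 + 2 · 4 = 5
  Term 3 contributes 7 + 3 · 4 = 19
p(4) = ⊕ of these = min[9, 4, 5, 19] = 4.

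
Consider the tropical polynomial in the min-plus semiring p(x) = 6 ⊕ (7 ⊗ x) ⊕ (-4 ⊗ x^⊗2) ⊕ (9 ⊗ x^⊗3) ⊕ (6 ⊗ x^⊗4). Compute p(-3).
p(-3) = -10

A tropical monomial a ⊗ x^⊗i evaluates to a + i · x. Evaluating each term at x = -3:
  Term 0 contributes 6 + 0 · -3 = 6
  Term 1 contributes 7 + 1 · -3 = 4
  Term 2 contributes -4 + 2 · -3 = -10
  Term 3 contributes 9 + 3 · -3 = 0
  Term 4 contributes 6 + 4 · -3 = -6
p(-3) = ⊕ of these = min[6, 4, -10, 0, -6] = -10.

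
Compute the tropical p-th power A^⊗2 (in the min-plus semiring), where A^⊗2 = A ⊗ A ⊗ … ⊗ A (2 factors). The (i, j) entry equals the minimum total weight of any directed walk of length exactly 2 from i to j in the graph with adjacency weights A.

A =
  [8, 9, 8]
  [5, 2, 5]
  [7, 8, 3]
A^⊗2 =
  [14, 11, 11]
  [7, 4, 7]
  [10, 10, 6]

Each entry (A^⊗2)_ij equals the minimum over all length-2 walks i = v_0 → v_1 → … → v_2 = j of Σ_t A[v_t][v_{t+1}]. For example, for (i, j) = (0, 2) we minimise over 3 possible intermediate vertex sequences; the minimum is 11, attained along the walk 0 → 2 → 2.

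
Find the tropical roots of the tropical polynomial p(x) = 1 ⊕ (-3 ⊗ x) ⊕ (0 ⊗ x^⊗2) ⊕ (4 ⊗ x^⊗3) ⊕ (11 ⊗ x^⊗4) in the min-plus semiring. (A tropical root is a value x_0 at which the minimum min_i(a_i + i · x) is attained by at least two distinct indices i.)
Roots: {-7, -4, -3, 4}

Each tropical root is a break point of the lower envelope of the lines y = a_i + i · x (there are 5 lines, with slopes 0, 1, ..., 4). Only the lines that attain the minimum somewhere contribute to roots; other lines are dominated. Here the surviving (envelope) indices are i = 4, i = 3, i = 2, i = 1, i = 0.
Intersections between consecutive envelope lines give the roots: for adjacent envelope indices i < j the intersection is x = (a_i − a_j) / (j − i). Reading off the sorted break points: {-7, -4, -3, 4}.
Verification: at each break x_0, at least two indices attain the minimum of min_i(a_i + i · x_0).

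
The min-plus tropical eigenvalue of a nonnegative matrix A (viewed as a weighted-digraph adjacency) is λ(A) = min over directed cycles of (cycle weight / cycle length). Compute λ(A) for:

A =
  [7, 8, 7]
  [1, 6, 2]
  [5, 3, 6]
λ(A) = 5/2

Enumerate directed cycles and compute their means (weight / length). Sample:
  cycle 0 → 0: weight = 7, length = 1, mean = 7/1 ≈ 7.000
  cycle 1 → 1: weight = 6, length = 1, mean = 6/1 ≈ 6.000
  cycle 2 → 2: weight = 6, length = 1, mean = 6/1 ≈ 6.000
  cycle 0 → 1 → 0: weight = 9, length = 2, mean = 9/2 ≈ 4.500
  cycle 0 → 2 → 0: weight = 12, length = 2, mean = 12/2 ≈ 6.000
  cycle 1 → 0 → 1: weight = 9, length = 2, mean = 9/2 ≈ 4.500
Minimum mean = 2.500, attained e.g. along the cycle 1 → 2 → 1 with weight 5 and length 2. So λ(A) = 5/2 = 5/2.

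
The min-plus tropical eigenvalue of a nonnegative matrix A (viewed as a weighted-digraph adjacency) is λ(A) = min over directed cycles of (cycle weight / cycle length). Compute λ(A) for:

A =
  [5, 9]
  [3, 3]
λ(A) = 3

Enumerate directed cycles and compute their means (weight / length). Sample:
  cycle 0 → 0: weight = 5, length = 1, mean = 5/1 ≈ 5.000
  cycle 1 → 1: weight = 3, length = 1, mean = 3/1 ≈ 3.000
  cycle 0 → 1 → 0: weight = 12, length = 2, mean = 12/2 ≈ 6.000
  cycle 1 → 0 → 1: weight = 12, length = 2, mean = 12/2 ≈ 6.000
Minimum mean = 3.000, attained e.g. along the cycle 1 → 1 with weight 3 and length 1. So λ(A) = 3/1 = 3.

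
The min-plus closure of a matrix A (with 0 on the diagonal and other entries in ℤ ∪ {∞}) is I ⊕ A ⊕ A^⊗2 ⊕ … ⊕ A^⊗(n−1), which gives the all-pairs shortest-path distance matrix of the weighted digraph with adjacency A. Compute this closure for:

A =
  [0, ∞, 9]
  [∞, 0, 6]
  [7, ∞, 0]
Closure =
  [0, ∞, 9]
  [13, 0, 6]
  [7, ∞, 0]

This is the Floyd-Warshall all-pairs shortest-path computation. For each intermediate vertex k = 0, 1, …, 2, update dist[i][j] ← min(dist[i][j], dist[i][k] + dist[k][j]). The final matrix gives, for each (i, j), the minimum total weight of any directed path from i to j (possibly empty when i = j).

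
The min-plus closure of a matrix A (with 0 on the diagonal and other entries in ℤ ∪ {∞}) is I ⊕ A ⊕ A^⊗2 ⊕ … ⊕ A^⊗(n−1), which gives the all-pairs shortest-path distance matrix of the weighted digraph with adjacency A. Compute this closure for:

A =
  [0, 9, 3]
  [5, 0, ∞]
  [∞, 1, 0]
Closure =
  [0, 4, 3]
  [5, 0, 8]
  [6, 1, 0]

This is the Floyd-Warshall all-pairs shortest-path computation. For each intermediate vertex k = 0, 1, …, 2, update dist[i][j] ← min(dist[i][j], dist[i][k] + dist[k][j]). The final matrix gives, for each (i, j), the minimum total weight of any directed path from i to j (possibly empty when i = j).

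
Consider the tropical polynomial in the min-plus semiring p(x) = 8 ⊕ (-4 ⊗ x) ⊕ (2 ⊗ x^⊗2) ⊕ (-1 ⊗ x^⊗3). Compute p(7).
p(7) = 3

A tropical monomial a ⊗ x^⊗i evaluates to a + i · x. Evaluating each term at x = 7:
  Term 0 contributes 8 + 0 · 7 = 8
  Term 1 contributes -4 + 1 · 7 = 3
  Term 2 contributes 2 + 2 · 7 = 16
  Term 3 contributes -1 + 3 · 7 = 20
p(7) = ⊕ of these = min[8, 3, 16, 20] = 3.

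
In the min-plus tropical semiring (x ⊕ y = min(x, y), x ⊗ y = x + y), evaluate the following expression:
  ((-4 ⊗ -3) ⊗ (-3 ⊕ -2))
((-4 ⊗ -3) ⊗ (-3 ⊕ -2)) = -10

Expand innermost to outermost. Recall ⊕ takes the minimum of its arguments and ⊗ takes their sum. Working out the expression ((-4 ⊗ -3) ⊗ (-3 ⊕ -2)) gives -10.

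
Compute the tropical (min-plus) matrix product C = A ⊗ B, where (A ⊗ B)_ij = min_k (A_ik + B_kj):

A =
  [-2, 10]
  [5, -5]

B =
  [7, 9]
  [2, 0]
A ⊗ B =
  [5, 7]
  [-3, -5]

Apply the min-plus product entry-by-entry:
  C[0][0] = min over k of (A[0][0] + B[0][0] = -2 + 7 = 5, A[0][1] + B[1][0] = 10 + 2 = 12) = 5 (attained at k = 0)
  C[0][1] = min over k of (A[0][0] + B[0][1] = -2 + 9 = 7, A[0][1] + B[1][1] = 10 + 0 = 10) = 7 (attained at k = 0)
  C[1][0] = min over k of (A[1][0] + B[0][0] = 5 + 7 = 12, A[1][1] + B[1][0] = -5 + 2 = -3) = -3 (attained at k = 1)
  C[1][1] = min over k of (A[1][0] + B[0][1] = 5 + 9 = 14, A[1][1] + B[1][1] = -5 + 0 = -5) = -5 (attained at k = 1)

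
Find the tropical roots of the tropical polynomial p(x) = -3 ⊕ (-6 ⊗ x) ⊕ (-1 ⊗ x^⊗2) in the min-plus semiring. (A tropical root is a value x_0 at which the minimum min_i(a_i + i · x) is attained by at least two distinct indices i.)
Roots: {-5, 3}

Each tropical root is a break point of the lower envelope of the lines y = a_i + i · x (there are 3 lines, with slopes 0, 1, ..., 2). Only the lines that attain the minimum somewhere contribute to roots; other lines are dominated. Here the surviving (envelope) indices are i = 2, i = 1, i = 0.
Intersections between consecutive envelope lines give the roots: for adjacent envelope indices i < j the intersection is x = (a_i − a_j) / (j − i). Reading off the sorted break points: {-5, 3}.
Verification: at each break x_0, at least two indices attain the minimum of min_i(a_i + i · x_0).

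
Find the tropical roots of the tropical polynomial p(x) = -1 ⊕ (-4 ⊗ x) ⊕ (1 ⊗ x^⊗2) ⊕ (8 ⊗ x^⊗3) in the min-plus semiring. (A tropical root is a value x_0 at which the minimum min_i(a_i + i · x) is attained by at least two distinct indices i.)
Roots: {-7, -5, 3}

Each tropical root is a break point of the lower envelope of the lines y = a_i + i · x (there are 4 lines, with slopes 0, 1, ..., 3). Only the lines that attain the minimum somewhere contribute to roots; other lines are dominated. Here the surviving (envelope) indices are i = 3, i = 2, i = 1, i = 0.
Intersections between consecutive envelope lines give the roots: for adjacent envelope indices i < j the intersection is x = (a_i − a_j) / (j − i). Reading off the sorted break points: {-7, -5, 3}.
Verification: at each break x_0, at least two indices attain the minimum of min_i(a_i + i · x_0).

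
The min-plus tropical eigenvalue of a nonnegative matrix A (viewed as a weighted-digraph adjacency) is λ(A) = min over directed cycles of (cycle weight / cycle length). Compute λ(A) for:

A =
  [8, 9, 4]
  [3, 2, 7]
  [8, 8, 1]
λ(A) = 1

Enumerate directed cycles and compute their means (weight / length). Sample:
  cycle 0 → 0: weight = 8, length = 1, mean = 8/1 ≈ 8.000
  cycle 1 → 1: weight = 2, length = 1, mean = 2/1 ≈ 2.000
  cycle 2 → 2: weight = 1, length = 1, mean = 1/1 ≈ 1.000
  cycle 0 → 1 → 0: weight = 12, length = 2, mean = 12/2 ≈ 6.000
  cycle 0 → 2 → 0: weight = 12, length = 2, mean = 12/2 ≈ 6.000
  cycle 1 → 0 → 1: weight = 12, length = 2, mean = 12/2 ≈ 6.000
Minimum mean = 1.000, attained e.g. along the cycle 2 → 2 with weight 1 and length 1. So λ(A) = 1/1 = 1.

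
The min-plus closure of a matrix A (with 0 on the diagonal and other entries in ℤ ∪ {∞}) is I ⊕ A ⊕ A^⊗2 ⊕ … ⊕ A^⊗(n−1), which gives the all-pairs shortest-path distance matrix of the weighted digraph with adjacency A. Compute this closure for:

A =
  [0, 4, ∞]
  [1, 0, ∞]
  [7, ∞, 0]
Closure =
  [0, 4, ∞]
  [1, 0, ∞]
  [7, 11, 0]

This is the Floyd-Warshall all-pairs shortest-path computation. For each intermediate vertex k = 0, 1, …, 2, update dist[i][j] ← min(dist[i][j], dist[i][k] + dist[k][j]). The final matrix gives, for each (i, j), the minimum total weight of any directed path from i to j (possibly empty when i = j).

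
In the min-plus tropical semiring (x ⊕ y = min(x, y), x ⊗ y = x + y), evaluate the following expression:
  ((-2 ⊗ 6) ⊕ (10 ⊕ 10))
((-2 ⊗ 6) ⊕ (10 ⊕ 10)) = 4

Expand innermost to outermost. Recall ⊕ takes the minimum of its arguments and ⊗ takes their sum. Working out the expression ((-2 ⊗ 6) ⊕ (10 ⊕ 10)) gives 4.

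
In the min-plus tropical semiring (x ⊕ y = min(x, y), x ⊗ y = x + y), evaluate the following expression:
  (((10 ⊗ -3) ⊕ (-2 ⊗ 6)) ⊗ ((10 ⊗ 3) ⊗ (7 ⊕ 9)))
(((10 ⊗ -3) ⊕ (-2 ⊗ 6)) ⊗ ((10 ⊗ 3) ⊗ (7 ⊕ 9))) = 24

Expand innermost to outermost. Recall ⊕ takes the minimum of its arguments and ⊗ takes their sum. Working out the expression (((10 ⊗ -3) ⊕ (-2 ⊗ 6)) ⊗ ((10 ⊗ 3) ⊗ (7 ⊕ 9))) gives 24.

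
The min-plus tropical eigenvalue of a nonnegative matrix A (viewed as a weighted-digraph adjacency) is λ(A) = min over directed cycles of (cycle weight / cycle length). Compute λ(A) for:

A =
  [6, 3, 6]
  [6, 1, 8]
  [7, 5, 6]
λ(A) = 1

Enumerate directed cycles and compute their means (weight / length). Sample:
  cycle 0 → 0: weight = 6, length = 1, mean = 6/1 ≈ 6.000
  cycle 1 → 1: weight = 1, length = 1, mean = 1/1 ≈ 1.000
  cycle 2 → 2: weight = 6, length = 1, mean = 6/1 ≈ 6.000
  cycle 0 → 1 → 0: weight = 9, length = 2, mean = 9/2 ≈ 4.500
  cycle 0 → 2 → 0: weight = 13, length = 2, mean = 13/2 ≈ 6.500
  cycle 1 → 0 → 1: weight = 9, length = 2, mean = 9/2 ≈ 4.500
Minimum mean = 1.000, attained e.g. along the cycle 1 → 1 with weight 1 and length 1. So λ(A) = 1/1 = 1.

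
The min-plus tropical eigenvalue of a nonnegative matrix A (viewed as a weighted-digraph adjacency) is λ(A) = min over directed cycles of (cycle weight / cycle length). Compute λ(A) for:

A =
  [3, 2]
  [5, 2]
λ(A) = 2

Enumerate directed cycles and compute their means (weight / length). Sample:
  cycle 0 → 0: weight = 3, length = 1, mean = 3/1 ≈ 3.000
  cycle 1 → 1: weight = 2, length = 1, mean = 2/1 ≈ 2.000
  cycle 0 → 1 → 0: weight = 7, length = 2, mean = 7/2 ≈ 3.500
  cycle 1 → 0 → 1: weight = 7, length = 2, mean = 7/2 ≈ 3.500
Minimum mean = 2.000, attained e.g. along the cycle 1 → 1 with weight 2 and length 1. So λ(A) = 2/1 = 2.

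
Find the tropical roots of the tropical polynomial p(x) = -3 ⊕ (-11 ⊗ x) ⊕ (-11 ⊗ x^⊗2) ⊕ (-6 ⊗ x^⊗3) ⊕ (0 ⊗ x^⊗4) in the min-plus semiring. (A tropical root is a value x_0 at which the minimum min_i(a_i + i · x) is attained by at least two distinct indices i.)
Roots: {-6, -5, 0, 8}

Each tropical root is a break point of the lower envelope of the lines y = a_i + i · x (there are 5 lines, with slopes 0, 1, ..., 4). Only the lines that attain the minimum somewhere contribute to roots; other lines are dominated. Here the surviving (envelope) indices are i = 4, i = 3, i = 2, i = 1, i = 0.
Intersections between consecutive envelope lines give the roots: for adjacent envelope indices i < j the intersection is x = (a_i − a_j) / (j − i). Reading off the sorted break points: {-6, -5, 0, 8}.
Verification: at each break x_0, at least two indices attain the minimum of min_i(a_i + i · x_0).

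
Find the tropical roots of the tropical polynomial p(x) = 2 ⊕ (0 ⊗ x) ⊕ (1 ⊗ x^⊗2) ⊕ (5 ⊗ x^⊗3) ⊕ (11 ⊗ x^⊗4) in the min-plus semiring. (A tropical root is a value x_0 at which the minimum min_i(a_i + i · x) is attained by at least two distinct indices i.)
Roots: {-6, -4, -1, 2}

Each tropical root is a break point of the lower envelope of the lines y = a_i + i · x (there are 5 lines, with slopes 0, 1, ..., 4). Only the lines that attain the minimum somewhere contribute to roots; other lines are dominated. Here the surviving (envelope) indices are i = 4, i = 3, i = 2, i = 1, i = 0.
Intersections between consecutive envelope lines give the roots: for adjacent envelope indices i < j the intersection is x = (a_i − a_j) / (j − i). Reading off the sorted break points: {-6, -4, -1, 2}.
Verification: at each break x_0, at least two indices attain the minimum of min_i(a_i + i · x_0).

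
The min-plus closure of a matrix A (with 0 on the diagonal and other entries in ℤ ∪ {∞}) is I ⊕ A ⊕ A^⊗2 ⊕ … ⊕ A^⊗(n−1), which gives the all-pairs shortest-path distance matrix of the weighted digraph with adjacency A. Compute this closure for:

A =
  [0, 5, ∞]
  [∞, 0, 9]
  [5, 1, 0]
Closure =
  [0, 5, 14]
  [14, 0, 9]
  [5, 1, 0]

This is the Floyd-Warshall all-pairs shortest-path computation. For each intermediate vertex k = 0, 1, …, 2, update dist[i][j] ← min(dist[i][j], dist[i][k] + dist[k][j]). The final matrix gives, for each (i, j), the minimum total weight of any directed path from i to j (possibly empty when i = j).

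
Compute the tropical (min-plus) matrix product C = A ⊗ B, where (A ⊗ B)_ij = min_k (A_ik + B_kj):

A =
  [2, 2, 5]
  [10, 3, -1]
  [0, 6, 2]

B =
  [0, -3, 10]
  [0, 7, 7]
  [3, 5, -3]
A ⊗ B =
  [2, -1, 2]
  [2, 4, -4]
  [0, -3, -1]

Apply the min-plus product entry-by-entry:
  C[0][0] = min over k of (A[0][0] + B[0][0] = 2 + 0 = 2, A[0][1] + B[1][0] = 2 + 0 = 2, A[0][2] + B[2][0] = 5 + 3 = 8) = 2 (attained at k = 0)
  C[0][1] = min over k of (A[0][0] + B[0][1] = 2 + -3 = -1, A[0][1] + B[1][1] = 2 + 7 = 9, A[0][2] + B[2][1] = 5 + 5 = 10) = -1 (attained at k = 0)
  C[0][2] = min over k of (A[0][0] + B[0][2] = 2 + 10 = 12, A[0][1] + B[1][2] = 2 + 7 = 9, A[0][2] + B[2][2] = 5 + -3 = 2) = 2 (attained at k = 2)
  C[1][0] = min over k of (A[1][0] + B[0][0] = 10 + 0 = 10, A[1][1] + B[1][0] = 3 + 0 = 3, A[1][2] + B[2][0] = -1 + 3 = 2) = 2 (attained at k = 2)
  C[1][1] = min over k of (A[1][0] + B[0][1] = 10 + -3 = 7, A[1][1] + B[1][1] = 3 + 7 = 10, A[1][2] + B[2][1] = -1 + 5 = 4) = 4 (attained at k = 2)
  C[1][2] = min over k of (A[1][0] + B[0][2] = 10 + 10 = 20, A[1][1] + B[1][2] = 3 + 7 = 10, A[1][2] + B[2][2] = -1 + -3 = -4) = -4 (attained at k = 2)
  C[2][0] = min over k of (A[2][0] + B[0][0] = 0 + 0 = 0, A[2][1] + B[1][0] = 6 + 0 = 6, A[2][2] + B[2][0] = 2 + 3 = 5) = 0 (attained at k = 0)
  C[2][1] = min over k of (A[2][0] + B[0][1] = 0 + -3 = -3, A[2][1] + B[1][1] = 6 + 7 = 13, A[2][2] + B[2][1] = 2 + 5 = 7) = -3 (attained at k = 0)
  C[2][2] = min over k of (A[2][0] + B[0][2] = 0 + 10 = 10, A[2][1] + B[1][2] = 6 + 7 = 13, A[2][2] + B[2][2] = 2 + -3 = -1) = -1 (attained at k = 2)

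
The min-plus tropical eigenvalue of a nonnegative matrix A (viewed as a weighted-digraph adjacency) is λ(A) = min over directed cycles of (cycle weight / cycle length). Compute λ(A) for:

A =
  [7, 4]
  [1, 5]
λ(A) = 5/2

Enumerate directed cycles and compute their means (weight / length). Sample:
  cycle 0 → 0: weight = 7, length = 1, mean = 7/1 ≈ 7.000
  cycle 1 → 1: weight = 5, length = 1, mean = 5/1 ≈ 5.000
  cycle 0 → 1 → 0: weight = 5, length = 2, mean = 5/2 ≈ 2.500
  cycle 1 → 0 → 1: weight = 5, length = 2, mean = 5/2 ≈ 2.500
Minimum mean = 2.500, attained e.g. along the cycle 0 → 1 → 0 with weight 5 and length 2. So λ(A) = 5/2 = 5/2.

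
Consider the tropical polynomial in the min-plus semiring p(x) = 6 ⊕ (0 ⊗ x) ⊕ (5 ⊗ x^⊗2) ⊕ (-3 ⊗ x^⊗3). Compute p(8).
p(8) = 6

A tropical monomial a ⊗ x^⊗i evaluates to a + i · x. Evaluating each term at x = 8:
  Term 0 contributes 6 + 0 · 8 = 6
  Term 1 contributes 0 + 1 · 8 = 8
  Term 2 contributes 5 + 2 · 8 = 21
  Term 3 contributes -3 + 3 · 8 = 21
p(8) = ⊕ of these = min[6, 8, 21, 21] = 6.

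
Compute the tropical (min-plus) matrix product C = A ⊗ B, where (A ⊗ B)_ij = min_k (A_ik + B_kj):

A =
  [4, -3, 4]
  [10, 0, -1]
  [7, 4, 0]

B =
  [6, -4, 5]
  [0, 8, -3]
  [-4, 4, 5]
A ⊗ B =
  [-3, 0, -6]
  [-5, 3, -3]
  [-4, 3, 1]

Apply the min-plus product entry-by-entry:
  C[0][0] = min over k of (A[0][0] + B[0][0] = 4 + 6 = 10, A[0][1] + B[1][0] = -3 + 0 = -3, A[0][2] + B[2][0] = 4 + -4 = 0) = -3 (attained at k = 1)
  C[0][1] = min over k of (A[0][0] + B[0][1] = 4 + -4 = 0, A[0][1] + B[1][1] = -3 + 8 = 5, A[0][2] + B[2][1] = 4 + 4 = 8) = 0 (attained at k = 0)
  C[0][2] = min over k of (A[0][0] + B[0][2] = 4 + 5 = 9, A[0][1] + B[1][2] = -3 + -3 = -6, A[0][2] + B[2][2] = 4 + 5 = 9) = -6 (attained at k = 1)
  C[1][0] = min over k of (A[1][0] + B[0][0] = 10 + 6 = 16, A[1][1] + B[1][0] = 0 + 0 = 0, A[1][2] + B[2][0] = -1 + -4 = -5) = -5 (attained at k = 2)
  C[1][1] = min over k of (A[1][0] + B[0][1] = 10 + -4 = 6, A[1][1] + B[1][1] = 0 + 8 = 8, A[1][2] + B[2][1] = -1 + 4 = 3) = 3 (attained at k = 2)
  C[1][2] = min over k of (A[1][0] + B[0][2] = 10 + 5 = 15, A[1][1] + B[1][2] = 0 + -3 = -3, A[1][2] + B[2][2] = -1 + 5 = 4) = -3 (attained at k = 1)
  C[2][0] = min over k of (A[2][0] + B[0][0] = 7 + 6 = 13, A[2][1] + B[1][0] = 4 + 0 = 4, A[2][2] + B[2][0] = 0 + -4 = -4) = -4 (attained at k = 2)
  C[2][1] = min over k of (A[2][0] + B[0][1] = 7 + -4 = 3, A[2][1] + B[1][1] = 4 + 8 = 12, A[2][2] + B[2][1] = 0 + 4 = 4) = 3 (attained at k = 0)
  C[2][2] = min over k of (A[2][0] + B[0][2] = 7 + 5 = 12, A[2][1] + B[1][2] = 4 + -3 = 1, A[2][2] + B[2][2] = 0 + 5 = 5) = 1 (attained at k = 1)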